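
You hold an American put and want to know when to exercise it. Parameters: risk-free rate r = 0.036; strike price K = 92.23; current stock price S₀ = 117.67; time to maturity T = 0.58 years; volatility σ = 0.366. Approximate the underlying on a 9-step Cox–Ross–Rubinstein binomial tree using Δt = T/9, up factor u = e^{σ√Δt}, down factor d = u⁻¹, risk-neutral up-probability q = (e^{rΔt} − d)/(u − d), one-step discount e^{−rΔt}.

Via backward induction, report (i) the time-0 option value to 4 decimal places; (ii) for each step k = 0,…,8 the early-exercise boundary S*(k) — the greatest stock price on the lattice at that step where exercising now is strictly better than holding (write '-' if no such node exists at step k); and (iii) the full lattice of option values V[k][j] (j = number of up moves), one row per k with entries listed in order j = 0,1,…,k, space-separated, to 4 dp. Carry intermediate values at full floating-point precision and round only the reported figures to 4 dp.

price = 2.7061
boundary = - - - - - - 67.3841 73.9450 81.1447
tree:
2.7061
4.1926 1.1672
6.3616 1.9484 0.3573
9.4162 3.2032 0.6478 0.0557
13.5278 5.1690 1.1664 0.1094 0.0000
18.7427 8.1484 2.0835 0.2147 0.0000 0.0000
24.8459 12.4609 3.6854 0.4213 0.0000 0.0000 0.0000
30.8246 18.2850 6.4405 0.8268 0.0000 0.0000 0.0000 0.0000
36.2729 24.8459 11.0853 1.6227 0.0000 0.0000 0.0000 0.0000 0.0000
41.2378 30.8246 18.2850 3.1846 0.0000 0.0000 0.0000 0.0000 0.0000 0.0000

Δt=0.06444, u=1.09737, d=0.91127, q=0.48927, disc=e^(-rΔt)=0.99768
k=9 terminal: V=max(K-S,0) → 41.2378 30.8246 18.2850 3.1846 0.0000 0.0000 0.0000 0.0000 0.0000 0.0000
k=8: j=0 S=55.9571 intr=36.2729 cont=36.0592 V=36.2729[EX]; j=1 S=67.3841 intr=24.8459 cont=24.6321 V=24.8459[EX]; j=2 S=81.1447 intr=11.0853 cont=10.8715 V=11.0853[EX]; j=3 S=97.7154 intr=0.0000 cont=1.6227 V=1.6227[hold]; j=4 S=117.6700 intr=0.0000 cont=0.0000 V=0.0000[hold]; j=5 S=141.6995 intr=0.0000 cont=0.0000 V=0.0000[hold]; j=6 S=170.6362 intr=0.0000 cont=0.0000 V=0.0000[hold]; j=7 S=205.4821 intr=0.0000 cont=0.0000 V=0.0000[hold]; j=8 S=247.4438 intr=0.0000 cont=0.0000 V=0.0000[hold]  S*(8)=81.1447
k=7: j=0 S=61.4054 intr=30.8246 cont=30.6109 V=30.8246[EX]; j=1 S=73.9450 intr=18.2850 cont=18.0712 V=18.2850[EX]; j=2 S=89.0454 intr=3.1846 cont=6.4405 V=6.4405[hold]; j=3 S=107.2295 intr=0.0000 cont=0.8268 V=0.8268[hold]; j=4 S=129.1270 intr=0.0000 cont=0.0000 V=0.0000[hold]; j=5 S=155.4962 intr=0.0000 cont=0.0000 V=0.0000[hold]; j=6 S=187.2503 intr=0.0000 cont=0.0000 V=0.0000[hold]; j=7 S=225.4889 intr=0.0000 cont=0.0000 V=0.0000[hold]  S*(7)=73.9450
k=6: j=0 S=67.3841 intr=24.8459 cont=24.6321 V=24.8459[EX]; j=1 S=81.1447 intr=11.0853 cont=12.4609 V=12.4609[hold]; j=2 S=97.7154 intr=0.0000 cont=3.6854 V=3.6854[hold]; j=3 S=117.6700 intr=0.0000 cont=0.4213 V=0.4213[hold]; j=4 S=141.6995 intr=0.0000 cont=0.0000 V=0.0000[hold]; j=5 S=170.6362 intr=0.0000 cont=0.0000 V=0.0000[hold]; j=6 S=205.4821 intr=0.0000 cont=0.0000 V=0.0000[hold]  S*(6)=67.3841
k=5: j=0 S=73.9450 intr=18.2850 cont=18.7427 V=18.7427[hold]; j=1 S=89.0454 intr=3.1846 cont=8.1484 V=8.1484[hold]; j=2 S=107.2295 intr=0.0000 cont=2.0835 V=2.0835[hold]; j=3 S=129.1270 intr=0.0000 cont=0.2147 V=0.2147[hold]; j=4 S=155.4962 intr=0.0000 cont=0.0000 V=0.0000[hold]; j=5 S=187.2503 intr=0.0000 cont=0.0000 V=0.0000[hold]  S*(5)=-
k=4: j=0 S=81.1447 intr=11.0853 cont=13.5278 V=13.5278[hold]; j=1 S=97.7154 intr=0.0000 cont=5.1690 V=5.1690[hold]; j=2 S=117.6700 intr=0.0000 cont=1.1664 V=1.1664[hold]; j=3 S=141.6995 intr=0.0000 cont=0.1094 V=0.1094[hold]; j=4 S=170.6362 intr=0.0000 cont=0.0000 V=0.0000[hold]  S*(4)=-
k=3: j=0 S=89.0454 intr=3.1846 cont=9.4162 V=9.4162[hold]; j=1 S=107.2295 intr=0.0000 cont=3.2032 V=3.2032[hold]; j=2 S=129.1270 intr=0.0000 cont=0.6478 V=0.6478[hold]; j=3 S=155.4962 intr=0.0000 cont=0.0557 V=0.0557[hold]  S*(3)=-
k=2: j=0 S=97.7154 intr=0.0000 cont=6.3616 V=6.3616[hold]; j=1 S=117.6700 intr=0.0000 cont=1.9484 V=1.9484[hold]; j=2 S=141.6995 intr=0.0000 cont=0.3573 V=0.3573[hold]  S*(2)=-
k=1: j=0 S=107.2295 intr=0.0000 cont=4.1926 V=4.1926[hold]; j=1 S=129.1270 intr=0.0000 cont=1.1672 V=1.1672[hold]  S*(1)=-
k=0: j=0 S=117.6700 intr=0.0000 cont=2.7061 V=2.7061[hold]  S*(0)=-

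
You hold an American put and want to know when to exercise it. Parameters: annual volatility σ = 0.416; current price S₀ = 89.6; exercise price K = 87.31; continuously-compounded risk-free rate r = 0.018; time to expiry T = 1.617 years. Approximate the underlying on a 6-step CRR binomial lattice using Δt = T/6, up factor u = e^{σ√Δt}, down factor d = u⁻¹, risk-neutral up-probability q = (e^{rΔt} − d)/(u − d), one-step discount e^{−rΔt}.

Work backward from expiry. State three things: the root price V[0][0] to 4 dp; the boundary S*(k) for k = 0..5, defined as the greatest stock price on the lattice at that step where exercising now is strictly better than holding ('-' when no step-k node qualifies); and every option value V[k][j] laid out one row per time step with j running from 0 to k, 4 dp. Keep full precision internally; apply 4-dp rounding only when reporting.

price = 15.7103
boundary = - - - 46.8746 58.1738 46.8746
tree:
15.7103
22.3756 7.9701
30.7559 12.6718 2.4772
40.4354 19.6000 4.5875 0.0000
49.5399 29.1362 8.4956 0.0000 0.0000
56.8761 40.4354 15.7330 0.0000 0.0000 0.0000
62.7874 49.5399 29.1362 0.0000 0.0000 0.0000 0.0000

Δt=0.26950, u=1.24105, d=0.80577, q=0.45739, disc=e^(-rΔt)=0.99516
k=6 terminal: V=max(K-S,0) → 62.7874 49.5399 29.1362 0.0000 0.0000 0.0000 0.0000
k=5: j=0 S=30.4339 intr=56.8761 cont=56.4536 V=56.8761[EX]; j=1 S=46.8746 intr=40.4354 cont=40.0129 V=40.4354[EX]; j=2 S=72.1968 intr=15.1132 cont=15.7330 V=15.7330[hold]; j=3 S=111.1983 intr=0.0000 cont=0.0000 V=0.0000[hold]; j=4 S=171.2688 intr=0.0000 cont=0.0000 V=0.0000[hold]; j=5 S=263.7901 intr=0.0000 cont=0.0000 V=0.0000[hold]  S*(5)=46.8746
k=4: j=0 S=37.7701 intr=49.5399 cont=49.1174 V=49.5399[EX]; j=1 S=58.1738 intr=29.1362 cont=28.9958 V=29.1362[EX]; j=2 S=89.6000 intr=0.0000 cont=8.4956 V=8.4956[hold]; j=3 S=138.0029 intr=0.0000 cont=0.0000 V=0.0000[hold]; j=4 S=212.5536 intr=0.0000 cont=0.0000 V=0.0000[hold]  S*(4)=58.1738
k=3: j=0 S=46.8746 intr=40.4354 cont=40.0129 V=40.4354[EX]; j=1 S=72.1968 intr=15.1132 cont=19.6000 V=19.6000[hold]; j=2 S=111.1983 intr=0.0000 cont=4.5875 V=4.5875[hold]; j=3 S=171.2688 intr=0.0000 cont=0.0000 V=0.0000[hold]  S*(3)=46.8746
k=2: j=0 S=58.1738 intr=29.1362 cont=30.7559 V=30.7559[hold]; j=1 S=89.6000 intr=0.0000 cont=12.6718 V=12.6718[hold]; j=2 S=138.0029 intr=0.0000 cont=2.4772 V=2.4772[hold]  S*(2)=-
k=1: j=0 S=72.1968 intr=15.1132 cont=22.3756 V=22.3756[hold]; j=1 S=111.1983 intr=0.0000 cont=7.9701 V=7.9701[hold]  S*(1)=-
k=0: j=0 S=89.6000 intr=0.0000 cont=15.7103 V=15.7103[hold]  S*(0)=-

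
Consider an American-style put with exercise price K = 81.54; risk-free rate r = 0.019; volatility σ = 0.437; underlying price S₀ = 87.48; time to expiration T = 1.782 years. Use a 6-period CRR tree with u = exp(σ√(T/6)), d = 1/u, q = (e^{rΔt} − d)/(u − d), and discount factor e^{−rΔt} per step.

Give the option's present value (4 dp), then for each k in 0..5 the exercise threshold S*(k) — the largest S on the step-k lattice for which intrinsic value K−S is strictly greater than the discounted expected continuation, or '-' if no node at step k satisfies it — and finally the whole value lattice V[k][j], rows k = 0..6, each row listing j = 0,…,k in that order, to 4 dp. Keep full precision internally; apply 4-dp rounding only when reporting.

Δt=0.29700  u=1.26891  d=0.78808  q=0.45251  discount=0.99437
step 6 (expiry): payoffs max(K−S,0) = 60.5828 47.7964 27.2087 0.0000 0.0000 0.0000 0.0000
step 5: (k=5,j=0): S=26.5927, (K−S)⁺=54.9473, hold=54.4885 ⇒ V=54.9473 exercise | (k=5,j=1): S=42.8174, (K−S)⁺=38.7226, hold=38.2637 ⇒ V=38.7226 exercise | (k=5,j=2): S=68.9413, (K−S)⁺=12.5987, hold=14.8127 ⇒ V=14.8127 continue | (k=5,j=3): S=111.0039, (K−S)⁺=0.0000, hold=0.0000 ⇒ V=0.0000 continue | (k=5,j=4): S=178.7298, (K−S)⁺=0.0000, hold=0.0000 ⇒ V=0.0000 continue | (k=5,j=5): S=287.7768, (K−S)⁺=0.0000, hold=0.0000 ⇒ V=0.0000 continue  boundary S*=42.8174
step 4: (k=4,j=0): S=33.7436, (K−S)⁺=47.7964, hold=47.3376 ⇒ V=47.7964 exercise | (k=4,j=1): S=54.3313, (K−S)⁺=27.2087, hold=27.7461 ⇒ V=27.7461 continue | (k=4,j=2): S=87.4800, (K−S)⁺=0.0000, hold=8.0641 ⇒ V=8.0641 continue | (k=4,j=3): S=140.8535, (K−S)⁺=0.0000, hold=0.0000 ⇒ V=0.0000 continue | (k=4,j=4): S=226.7913, (K−S)⁺=0.0000, hold=0.0000 ⇒ V=0.0000 continue  boundary S*=33.7436
step 3: (k=3,j=0): S=42.8174, (K−S)⁺=38.7226, hold=38.5055 ⇒ V=38.7226 exercise | (k=3,j=1): S=68.9413, (K−S)⁺=12.5987, hold=18.7338 ⇒ V=18.7338 continue | (k=3,j=2): S=111.0039, (K−S)⁺=0.0000, hold=4.3902 ⇒ V=4.3902 continue | (k=3,j=3): S=178.7298, (K−S)⁺=0.0000, hold=0.0000 ⇒ V=0.0000 continue  boundary S*=42.8174
step 2: (k=2,j=0): S=54.3313, (K−S)⁺=27.2087, hold=29.5104 ⇒ V=29.5104 continue | (k=2,j=1): S=87.4800, (K−S)⁺=0.0000, hold=12.1743 ⇒ V=12.1743 continue | (k=2,j=2): S=140.8535, (K−S)⁺=0.0000, hold=2.3901 ⇒ V=2.3901 continue  boundary S*=-
step 1: (k=1,j=0): S=68.9413, (K−S)⁺=12.5987, hold=21.5437 ⇒ V=21.5437 continue | (k=1,j=1): S=111.0039, (K−S)⁺=0.0000, hold=7.7032 ⇒ V=7.7032 continue  boundary S*=-
step 0: (k=0,j=0): S=87.4800, (K−S)⁺=0.0000, hold=15.1948 ⇒ V=15.1948 continue  boundary S*=-

price = 15.1948
boundary = - - - 42.8174 33.7436 42.8174
tree:
15.1948
21.5437 7.7032
29.5104 12.1743 2.3901
38.7226 18.7338 4.3902 0.0000
47.7964 27.7461 8.0641 0.0000 0.0000
54.9473 38.7226 14.8127 0.0000 0.0000 0.0000
60.5828 47.7964 27.2087 0.0000 0.0000 0.0000 0.0000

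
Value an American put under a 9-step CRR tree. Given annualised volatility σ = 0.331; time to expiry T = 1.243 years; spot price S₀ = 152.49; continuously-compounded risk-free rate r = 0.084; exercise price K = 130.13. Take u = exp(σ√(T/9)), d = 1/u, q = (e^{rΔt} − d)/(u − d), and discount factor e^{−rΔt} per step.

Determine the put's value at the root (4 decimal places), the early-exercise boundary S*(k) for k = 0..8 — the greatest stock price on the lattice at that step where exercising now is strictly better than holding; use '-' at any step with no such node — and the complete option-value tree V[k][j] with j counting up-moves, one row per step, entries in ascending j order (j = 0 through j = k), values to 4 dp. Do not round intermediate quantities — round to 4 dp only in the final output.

Δt=0.13811  u=1.13090  d=0.88425  q=0.51660  discount=0.98847
step 9 (expiry): payoffs max(K−S,0) = 79.7293 65.6713 47.6920 24.6979 0.0000 0.0000 0.0000 0.0000 0.0000 0.0000
step 8: (k=8,j=0): S=56.9979, (K−S)⁺=73.1321, hold=71.6311 ⇒ V=73.1321 exercise | (k=8,j=1): S=72.8961, (K−S)⁺=57.2339, hold=55.7329 ⇒ V=57.2339 exercise | (k=8,j=2): S=93.2288, (K−S)⁺=36.9012, hold=35.4002 ⇒ V=36.9012 exercise | (k=8,j=3): S=119.2328, (K−S)⁺=10.8972, hold=11.8013 ⇒ V=11.8013 continue | (k=8,j=4): S=152.4900, (K−S)⁺=0.0000, hold=0.0000 ⇒ V=0.0000 continue | (k=8,j=5): S=195.0235, (K−S)⁺=0.0000, hold=0.0000 ⇒ V=0.0000 continue | (k=8,j=6): S=249.4207, (K−S)⁺=0.0000, hold=0.0000 ⇒ V=0.0000 continue | (k=8,j=7): S=318.9908, (K−S)⁺=0.0000, hold=0.0000 ⇒ V=0.0000 continue | (k=8,j=8): S=407.9658, (K−S)⁺=0.0000, hold=0.0000 ⇒ V=0.0000 continue  boundary S*=93.2288
step 7: (k=7,j=0): S=64.4587, (K−S)⁺=65.6713, hold=64.1703 ⇒ V=65.6713 exercise | (k=7,j=1): S=82.4380, (K−S)⁺=47.6920, hold=46.1911 ⇒ V=47.6920 exercise | (k=7,j=2): S=105.4321, (K−S)⁺=24.6979, hold=23.6586 ⇒ V=24.6979 exercise | (k=7,j=3): S=134.8399, (K−S)⁺=0.0000, hold=5.6390 ⇒ V=5.6390 continue | (k=7,j=4): S=172.4504, (K−S)⁺=0.0000, hold=0.0000 ⇒ V=0.0000 continue | (k=7,j=5): S=220.5514, (K−S)⁺=0.0000, hold=0.0000 ⇒ V=0.0000 continue | (k=7,j=6): S=282.0690, (K−S)⁺=0.0000, hold=0.0000 ⇒ V=0.0000 continue | (k=7,j=7): S=360.7455, (K−S)⁺=0.0000, hold=0.0000 ⇒ V=0.0000 continue  boundary S*=105.4321
step 6: (k=6,j=0): S=72.8961, (K−S)⁺=57.2339, hold=55.7329 ⇒ V=57.2339 exercise | (k=6,j=1): S=93.2288, (K−S)⁺=36.9012, hold=35.4002 ⇒ V=36.9012 exercise | (k=6,j=2): S=119.2328, (K−S)⁺=10.8972, hold=14.6808 ⇒ V=14.6808 continue | (k=6,j=3): S=152.4900, (K−S)⁺=0.0000, hold=2.6945 ⇒ V=2.6945 continue | (k=6,j=4): S=195.0235, (K−S)⁺=0.0000, hold=0.0000 ⇒ V=0.0000 continue | (k=6,j=5): S=249.4207, (K−S)⁺=0.0000, hold=0.0000 ⇒ V=0.0000 continue | (k=6,j=6): S=318.9908, (K−S)⁺=0.0000, hold=0.0000 ⇒ V=0.0000 continue  boundary S*=93.2288
step 5: (k=5,j=0): S=82.4380, (K−S)⁺=47.6920, hold=46.1911 ⇒ V=47.6920 exercise | (k=5,j=1): S=105.4321, (K−S)⁺=24.6979, hold=25.1290 ⇒ V=25.1290 continue | (k=5,j=2): S=134.8399, (K−S)⁺=0.0000, hold=8.3908 ⇒ V=8.3908 continue | (k=5,j=3): S=172.4504, (K−S)⁺=0.0000, hold=1.2875 ⇒ V=1.2875 continue | (k=5,j=4): S=220.5514, (K−S)⁺=0.0000, hold=0.0000 ⇒ V=0.0000 continue | (k=5,j=5): S=282.0690, (K−S)⁺=0.0000, hold=0.0000 ⇒ V=0.0000 continue  boundary S*=82.4380
step 4: (k=4,j=0): S=93.2288, (K−S)⁺=36.9012, hold=35.6204 ⇒ V=36.9012 exercise | (k=4,j=1): S=119.2328, (K−S)⁺=10.8972, hold=16.2920 ⇒ V=16.2920 continue | (k=4,j=2): S=152.4900, (K−S)⁺=0.0000, hold=4.6668 ⇒ V=4.6668 continue | (k=4,j=3): S=195.0235, (K−S)⁺=0.0000, hold=0.6152 ⇒ V=0.6152 continue | (k=4,j=4): S=249.4207, (K−S)⁺=0.0000, hold=0.0000 ⇒ V=0.0000 continue  boundary S*=93.2288
step 3: (k=3,j=0): S=105.4321, (K−S)⁺=24.6979, hold=25.9517 ⇒ V=25.9517 continue | (k=3,j=1): S=134.8399, (K−S)⁺=0.0000, hold=10.1678 ⇒ V=10.1678 continue | (k=3,j=2): S=172.4504, (K−S)⁺=0.0000, hold=2.5441 ⇒ V=2.5441 continue | (k=3,j=3): S=220.5514, (K−S)⁺=0.0000, hold=0.2940 ⇒ V=0.2940 continue  boundary S*=-
step 2: (k=2,j=0): S=119.2328, (K−S)⁺=10.8972, hold=17.5925 ⇒ V=17.5925 continue | (k=2,j=1): S=152.4900, (K−S)⁺=0.0000, hold=6.1575 ⇒ V=6.1575 continue | (k=2,j=2): S=195.0235, (K−S)⁺=0.0000, hold=1.3657 ⇒ V=1.3657 continue  boundary S*=-
step 1: (k=1,j=0): S=134.8399, (K−S)⁺=0.0000, hold=11.5504 ⇒ V=11.5504 continue | (k=1,j=1): S=172.4504, (K−S)⁺=0.0000, hold=3.6396 ⇒ V=3.6396 continue  boundary S*=-
step 0: (k=0,j=0): S=152.4900, (K−S)⁺=0.0000, hold=7.3776 ⇒ V=7.3776 continue  boundary S*=-

price = 7.3776
boundary = - - - - 93.2288 82.4380 93.2288 105.4321 93.2288
tree:
7.3776
11.5504 3.6396
17.5925 6.1575 1.3657
25.9517 10.1678 2.5441 0.2940
36.9012 16.2920 4.6668 0.6152 0.0000
47.6920 25.1290 8.3908 1.2875 0.0000 0.0000
57.2339 36.9012 14.6808 2.6945 0.0000 0.0000 0.0000
65.6713 47.6920 24.6979 5.6390 0.0000 0.0000 0.0000 0.0000
73.1321 57.2339 36.9012 11.8013 0.0000 0.0000 0.0000 0.0000 0.0000
79.7293 65.6713 47.6920 24.6979 0.0000 0.0000 0.0000 0.0000 0.0000 0.0000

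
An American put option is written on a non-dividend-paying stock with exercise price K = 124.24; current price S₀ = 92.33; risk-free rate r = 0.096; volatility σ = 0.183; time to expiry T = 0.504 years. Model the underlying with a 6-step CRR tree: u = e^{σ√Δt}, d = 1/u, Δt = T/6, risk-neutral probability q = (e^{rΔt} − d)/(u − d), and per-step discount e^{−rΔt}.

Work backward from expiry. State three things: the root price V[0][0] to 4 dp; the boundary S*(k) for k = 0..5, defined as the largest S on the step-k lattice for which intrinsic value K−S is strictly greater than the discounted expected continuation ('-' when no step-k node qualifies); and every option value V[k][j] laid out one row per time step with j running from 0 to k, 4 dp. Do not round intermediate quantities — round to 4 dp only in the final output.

price = 31.9100
boundary = 92.3300 97.3592 102.6624 108.2544 114.1511 108.2544
tree:
31.9100
36.6794 26.8808
41.2025 31.9100 21.5776
45.4919 36.6794 26.8808 15.9856
49.5598 41.2025 31.9100 21.5776 10.0889
53.4175 45.4919 36.6794 26.8808 15.9856 4.3731
57.0759 49.5598 41.2025 31.9100 21.5776 10.0889 0.0000

Δt=0.08400  u=1.05447  d=0.94834  q=0.56304  discount=0.99197
step 6 (expiry): payoffs max(K−S,0) = 57.0759 49.5598 41.2025 31.9100 21.5776 10.0889 0.0000
step 5: (k=5,j=0): S=70.8225, (K−S)⁺=53.4175, hold=52.4196 ⇒ V=53.4175 exercise | (k=5,j=1): S=78.7481, (K−S)⁺=45.4919, hold=44.4941 ⇒ V=45.4919 exercise | (k=5,j=2): S=87.5606, (K−S)⁺=36.6794, hold=35.6816 ⇒ V=36.6794 exercise | (k=5,j=3): S=97.3592, (K−S)⁺=26.8808, hold=25.8829 ⇒ V=26.8808 exercise | (k=5,j=4): S=108.2544, (K−S)⁺=15.9856, hold=14.9877 ⇒ V=15.9856 exercise | (k=5,j=5): S=120.3689, (K−S)⁺=3.8711, hold=4.3731 ⇒ V=4.3731 continue  boundary S*=108.2544
step 4: (k=4,j=0): S=74.6802, (K−S)⁺=49.5598, hold=48.5619 ⇒ V=49.5598 exercise | (k=4,j=1): S=83.0375, (K−S)⁺=41.2025, hold=40.2047 ⇒ V=41.2025 exercise | (k=4,j=2): S=92.3300, (K−S)⁺=31.9100, hold=30.9122 ⇒ V=31.9100 exercise | (k=4,j=3): S=102.6624, (K−S)⁺=21.5776, hold=20.5798 ⇒ V=21.5776 exercise | (k=4,j=4): S=114.1511, (K−S)⁺=10.0889, hold=9.3715 ⇒ V=10.0889 exercise  boundary S*=114.1511
step 3: (k=3,j=0): S=78.7481, (K−S)⁺=45.4919, hold=44.4941 ⇒ V=45.4919 exercise | (k=3,j=1): S=87.5606, (K−S)⁺=36.6794, hold=35.6816 ⇒ V=36.6794 exercise | (k=3,j=2): S=97.3592, (K−S)⁺=26.8808, hold=25.8829 ⇒ V=26.8808 exercise | (k=3,j=3): S=108.2544, (K−S)⁺=15.9856, hold=14.9877 ⇒ V=15.9856 exercise  boundary S*=108.2544
step 2: (k=2,j=0): S=83.0375, (K−S)⁺=41.2025, hold=40.2047 ⇒ V=41.2025 exercise | (k=2,j=1): S=92.3300, (K−S)⁺=31.9100, hold=30.9122 ⇒ V=31.9100 exercise | (k=2,j=2): S=102.6624, (K−S)⁺=21.5776, hold=20.5798 ⇒ V=21.5776 exercise  boundary S*=102.6624
step 1: (k=1,j=0): S=87.5606, (K−S)⁺=36.6794, hold=35.6816 ⇒ V=36.6794 exercise | (k=1,j=1): S=97.3592, (K−S)⁺=26.8808, hold=25.8829 ⇒ V=26.8808 exercise  boundary S*=97.3592
step 0: (k=0,j=0): S=92.3300, (K−S)⁺=31.9100, hold=30.9122 ⇒ V=31.9100 exercise  boundary S*=92.3300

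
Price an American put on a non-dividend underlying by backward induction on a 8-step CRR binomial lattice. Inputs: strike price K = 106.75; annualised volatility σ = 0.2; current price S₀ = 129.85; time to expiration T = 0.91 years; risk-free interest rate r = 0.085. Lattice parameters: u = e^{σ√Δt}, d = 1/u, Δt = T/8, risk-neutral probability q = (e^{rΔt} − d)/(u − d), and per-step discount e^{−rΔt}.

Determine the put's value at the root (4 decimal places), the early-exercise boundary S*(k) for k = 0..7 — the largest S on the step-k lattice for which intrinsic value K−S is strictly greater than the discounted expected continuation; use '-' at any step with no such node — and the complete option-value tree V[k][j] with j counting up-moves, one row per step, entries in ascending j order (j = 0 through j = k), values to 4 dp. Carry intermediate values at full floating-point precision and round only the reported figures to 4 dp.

price = 0.8533
boundary = - - - - - 92.6762 86.6310 92.6762
tree:
0.8533
1.5790 0.2866
2.8586 0.5810 0.0557
5.0393 1.1609 0.1263 0.0000
8.5959 2.2771 0.2867 0.0000 0.0000
14.0738 4.3561 0.6507 0.0000 0.0000 0.0000
20.1190 8.0437 1.4768 0.0000 0.0000 0.0000 0.0000
25.7698 14.0738 3.3517 0.0000 0.0000 0.0000 0.0000 0.0000
31.0521 20.1190 7.6068 0.0000 0.0000 0.0000 0.0000 0.0000 0.0000

params: Δt=0.11375 u=1.06978 d=0.93477 q=0.55511 e^(-rΔt)=0.99038
t_8 payoffs: 31.0521 20.1190 7.6068 0.0000 0.0000 0.0000 0.0000 0.0000 0.0000
t_7: node(7,0) S=80.9802 payoff=25.7698 vs cont=24.7427 → 25.7698 [stop]  node(7,1) S=92.6762 payoff=14.0738 vs cont=13.0467 → 14.0738 [stop]  node(7,2) S=106.0615 payoff=0.6885 vs cont=3.3517 → 3.3517 [wait]  node(7,3) S=121.3800 payoff=0.0000 vs cont=0.0000 → 0.0000 [wait]  node(7,4) S=138.9110 payoff=0.0000 vs cont=0.0000 → 0.0000 [wait]  node(7,5) S=158.9741 payoff=0.0000 vs cont=0.0000 → 0.0000 [wait]  node(7,6) S=181.9348 payoff=0.0000 vs cont=0.0000 → 0.0000 [wait]  node(7,7) S=208.2118 payoff=0.0000 vs cont=0.0000 → 0.0000 [wait]  ⇒ S*(7)=92.6762
t_6: node(6,0) S=86.6310 payoff=20.1190 vs cont=19.0918 → 20.1190 [stop]  node(6,1) S=99.1432 payoff=7.6068 vs cont=8.0437 → 8.0437 [wait]  node(6,2) S=113.4625 payoff=0.0000 vs cont=1.4768 → 1.4768 [wait]  node(6,3) S=129.8500 payoff=0.0000 vs cont=0.0000 → 0.0000 [wait]  node(6,4) S=148.6043 payoff=0.0000 vs cont=0.0000 → 0.0000 [wait]  node(6,5) S=170.0674 payoff=0.0000 vs cont=0.0000 → 0.0000 [wait]  node(6,6) S=194.6303 payoff=0.0000 vs cont=0.0000 → 0.0000 [wait]  ⇒ S*(6)=86.6310
t_5: node(5,0) S=92.6762 payoff=14.0738 vs cont=13.2869 → 14.0738 [stop]  node(5,1) S=106.0615 payoff=0.6885 vs cont=4.3561 → 4.3561 [wait]  node(5,2) S=121.3800 payoff=0.0000 vs cont=0.6507 → 0.6507 [wait]  node(5,3) S=138.9110 payoff=0.0000 vs cont=0.0000 → 0.0000 [wait]  node(5,4) S=158.9741 payoff=0.0000 vs cont=0.0000 → 0.0000 [wait]  node(5,5) S=181.9348 payoff=0.0000 vs cont=0.0000 → 0.0000 [wait]  ⇒ S*(5)=92.6762
t_4: node(4,0) S=99.1432 payoff=7.6068 vs cont=8.5959 → 8.5959 [wait]  node(4,1) S=113.4625 payoff=0.0000 vs cont=2.2771 → 2.2771 [wait]  node(4,2) S=129.8500 payoff=0.0000 vs cont=0.2867 → 0.2867 [wait]  node(4,3) S=148.6043 payoff=0.0000 vs cont=0.0000 → 0.0000 [wait]  node(4,4) S=170.0674 payoff=0.0000 vs cont=0.0000 → 0.0000 [wait]  ⇒ S*(4)=-
t_3: node(3,0) S=106.0615 payoff=0.6885 vs cont=5.0393 → 5.0393 [wait]  node(3,1) S=121.3800 payoff=0.0000 vs cont=1.1609 → 1.1609 [wait]  node(3,2) S=138.9110 payoff=0.0000 vs cont=0.1263 → 0.1263 [wait]  node(3,3) S=158.9741 payoff=0.0000 vs cont=0.0000 → 0.0000 [wait]  ⇒ S*(3)=-
t_2: node(2,0) S=113.4625 payoff=0.0000 vs cont=2.8586 → 2.8586 [wait]  node(2,1) S=129.8500 payoff=0.0000 vs cont=0.5810 → 0.5810 [wait]  node(2,2) S=148.6043 payoff=0.0000 vs cont=0.0557 → 0.0557 [wait]  ⇒ S*(2)=-
t_1: node(1,0) S=121.3800 payoff=0.0000 vs cont=1.5790 → 1.5790 [wait]  node(1,1) S=138.9110 payoff=0.0000 vs cont=0.2866 → 0.2866 [wait]  ⇒ S*(1)=-
t_0: node(0,0) S=129.8500 payoff=0.0000 vs cont=0.8533 → 0.8533 [wait]  ⇒ S*(0)=-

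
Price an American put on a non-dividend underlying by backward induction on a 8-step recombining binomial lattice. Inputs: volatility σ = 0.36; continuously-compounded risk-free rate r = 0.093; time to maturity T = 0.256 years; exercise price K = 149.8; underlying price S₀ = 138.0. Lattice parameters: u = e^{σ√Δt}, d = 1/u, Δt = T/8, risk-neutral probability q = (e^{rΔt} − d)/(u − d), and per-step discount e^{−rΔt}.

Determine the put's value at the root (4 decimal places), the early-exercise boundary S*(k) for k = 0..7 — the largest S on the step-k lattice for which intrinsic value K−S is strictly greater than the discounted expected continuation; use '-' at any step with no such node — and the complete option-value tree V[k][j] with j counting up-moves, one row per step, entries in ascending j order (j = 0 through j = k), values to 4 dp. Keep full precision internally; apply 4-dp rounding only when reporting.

params: Δt=0.03200 u=1.06652 d=0.93763 q=0.50703 e^(-rΔt)=0.99703
t_8 payoffs: 67.3606 56.0285 43.1387 28.4770 11.8000 0.0000 0.0000 0.0000 0.0000
t_7: node(7,0) S=87.9231 payoff=61.8769 vs cont=61.4318 → 61.8769 [stop]  node(7,1) S=100.0090 payoff=49.7910 vs cont=49.3459 → 49.7910 [stop]  node(7,2) S=113.7562 payoff=36.0438 vs cont=35.5987 → 36.0438 [stop]  node(7,3) S=129.3931 payoff=20.4069 vs cont=19.9618 → 20.4069 [stop]  node(7,4) S=147.1794 payoff=2.6206 vs cont=5.7998 → 5.7998 [wait]  node(7,5) S=167.4107 payoff=0.0000 vs cont=0.0000 → 0.0000 [wait]  node(7,6) S=190.4229 payoff=0.0000 vs cont=0.0000 → 0.0000 [wait]  node(7,7) S=216.5984 payoff=0.0000 vs cont=0.0000 → 0.0000 [wait]  ⇒ S*(7)=129.3931
t_6: node(6,0) S=93.7715 payoff=56.0285 vs cont=55.5833 → 56.0285 [stop]  node(6,1) S=106.6613 payoff=43.1387 vs cont=42.6935 → 43.1387 [stop]  node(6,2) S=121.3230 payoff=28.4770 vs cont=28.0319 → 28.4770 [stop]  node(6,3) S=138.0000 payoff=11.8000 vs cont=12.9620 → 12.9620 [wait]  node(6,4) S=156.9695 payoff=0.0000 vs cont=2.8506 → 2.8506 [wait]  node(6,5) S=178.5464 payoff=0.0000 vs cont=0.0000 → 0.0000 [wait]  node(6,6) S=203.0894 payoff=0.0000 vs cont=0.0000 → 0.0000 [wait]  ⇒ S*(6)=121.3230
t_5: node(5,0) S=100.0090 payoff=49.7910 vs cont=49.3459 → 49.7910 [stop]  node(5,1) S=113.7562 payoff=36.0438 vs cont=35.5987 → 36.0438 [stop]  node(5,2) S=129.3931 payoff=20.4069 vs cont=20.5492 → 20.5492 [wait]  node(5,3) S=147.1794 payoff=2.6206 vs cont=7.8119 → 7.8119 [wait]  node(5,4) S=167.4107 payoff=0.0000 vs cont=1.4011 → 1.4011 [wait]  node(5,5) S=190.4229 payoff=0.0000 vs cont=0.0000 → 0.0000 [wait]  ⇒ S*(5)=113.7562
t_4: node(4,0) S=106.6613 payoff=43.1387 vs cont=42.6935 → 43.1387 [stop]  node(4,1) S=121.3230 payoff=28.4770 vs cont=28.1038 → 28.4770 [stop]  node(4,2) S=138.0000 payoff=11.8000 vs cont=14.0491 → 14.0491 [wait]  node(4,3) S=156.9695 payoff=0.0000 vs cont=4.5479 → 4.5479 [wait]  node(4,4) S=178.5464 payoff=0.0000 vs cont=0.6886 → 0.6886 [wait]  ⇒ S*(4)=121.3230
t_3: node(3,0) S=113.7562 payoff=36.0438 vs cont=35.5987 → 36.0438 [stop]  node(3,1) S=129.3931 payoff=20.4069 vs cont=21.0988 → 21.0988 [wait]  node(3,2) S=147.1794 payoff=2.6206 vs cont=9.2043 → 9.2043 [wait]  node(3,3) S=167.4107 payoff=0.0000 vs cont=2.5834 → 2.5834 [wait]  ⇒ S*(3)=113.7562
t_2: node(2,0) S=121.3230 payoff=28.4770 vs cont=28.3816 → 28.4770 [stop]  node(2,1) S=138.0000 payoff=11.8000 vs cont=15.0231 → 15.0231 [wait]  node(2,2) S=156.9695 payoff=0.0000 vs cont=5.8299 → 5.8299 [wait]  ⇒ S*(2)=121.3230
t_1: node(1,0) S=129.3931 payoff=20.4069 vs cont=21.5911 → 21.5911 [wait]  node(1,1) S=147.1794 payoff=2.6206 vs cont=10.3311 → 10.3311 [wait]  ⇒ S*(1)=-
t_0: node(0,0) S=138.0000 payoff=11.8000 vs cont=15.8348 → 15.8348 [wait]  ⇒ S*(0)=-

price = 15.8348
boundary = - - 121.3230 113.7562 121.3230 113.7562 121.3230 129.3931
tree:
15.8348
21.5911 10.3311
28.4770 15.0231 5.8299
36.0438 21.0988 9.2043 2.5834
43.1387 28.4770 14.0491 4.5479 0.6886
49.7910 36.0438 20.5492 7.8119 1.4011 0.0000
56.0285 43.1387 28.4770 12.9620 2.8506 0.0000 0.0000
61.8769 49.7910 36.0438 20.4069 5.7998 0.0000 0.0000 0.0000
67.3606 56.0285 43.1387 28.4770 11.8000 0.0000 0.0000 0.0000 0.0000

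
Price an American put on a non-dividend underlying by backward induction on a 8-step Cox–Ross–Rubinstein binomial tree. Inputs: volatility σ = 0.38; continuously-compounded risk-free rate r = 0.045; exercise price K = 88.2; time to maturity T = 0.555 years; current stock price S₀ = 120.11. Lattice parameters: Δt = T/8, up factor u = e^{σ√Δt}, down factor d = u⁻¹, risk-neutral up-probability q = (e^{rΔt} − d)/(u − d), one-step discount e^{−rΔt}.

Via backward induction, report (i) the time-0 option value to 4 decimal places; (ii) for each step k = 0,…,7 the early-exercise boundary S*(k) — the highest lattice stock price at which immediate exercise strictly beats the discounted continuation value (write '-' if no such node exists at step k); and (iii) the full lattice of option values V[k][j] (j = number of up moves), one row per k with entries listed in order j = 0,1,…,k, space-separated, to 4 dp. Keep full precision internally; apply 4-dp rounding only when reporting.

price = 1.8215
boundary = - - - - - - 65.8827 72.8181
tree:
1.8215
2.9589 0.6521
4.7127 1.1567 0.1323
7.3283 2.0268 0.2606 0.0000
11.0630 3.4970 0.5132 0.0000 0.0000
16.0906 5.9131 1.0105 0.0000 0.0000 0.0000
22.3173 9.7277 1.9899 0.0000 0.0000 0.0000 0.0000
28.5922 15.3819 3.9186 0.0000 0.0000 0.0000 0.0000 0.0000
34.2694 22.3173 7.7164 0.0000 0.0000 0.0000 0.0000 0.0000 0.0000

params: Δt=0.06938 u=1.10527 d=0.90476 q=0.49059 e^(-rΔt)=0.99688
t_8 payoffs: 34.2694 22.3173 7.7164 0.0000 0.0000 0.0000 0.0000 0.0000 0.0000
t_7: node(7,0) S=59.6078 payoff=28.5922 vs cont=28.3172 → 28.5922 [stop]  node(7,1) S=72.8181 payoff=15.3819 vs cont=15.1070 → 15.3819 [stop]  node(7,2) S=88.9560 payoff=0.0000 vs cont=3.9186 → 3.9186 [wait]  node(7,3) S=108.6704 payoff=0.0000 vs cont=0.0000 → 0.0000 [wait]  node(7,4) S=132.7539 payoff=0.0000 vs cont=0.0000 → 0.0000 [wait]  node(7,5) S=162.1747 payoff=0.0000 vs cont=0.0000 → 0.0000 [wait]  node(7,6) S=198.1158 payoff=0.0000 vs cont=0.0000 → 0.0000 [wait]  node(7,7) S=242.0221 payoff=0.0000 vs cont=0.0000 → 0.0000 [wait]  ⇒ S*(7)=72.8181
t_6: node(6,0) S=65.8827 payoff=22.3173 vs cont=22.0424 → 22.3173 [stop]  node(6,1) S=80.4836 payoff=7.7164 vs cont=9.7277 → 9.7277 [wait]  node(6,2) S=98.3203 payoff=0.0000 vs cont=1.9899 → 1.9899 [wait]  node(6,3) S=120.1100 payoff=0.0000 vs cont=0.0000 → 0.0000 [wait]  node(6,4) S=146.7287 payoff=0.0000 vs cont=0.0000 → 0.0000 [wait]  node(6,5) S=179.2467 payoff=0.0000 vs cont=0.0000 → 0.0000 [wait]  node(6,6) S=218.9712 payoff=0.0000 vs cont=0.0000 → 0.0000 [wait]  ⇒ S*(6)=65.8827
t_5: node(5,0) S=72.8181 payoff=15.3819 vs cont=16.0906 → 16.0906 [wait]  node(5,1) S=88.9560 payoff=0.0000 vs cont=5.9131 → 5.9131 [wait]  node(5,2) S=108.6704 payoff=0.0000 vs cont=1.0105 → 1.0105 [wait]  node(5,3) S=132.7539 payoff=0.0000 vs cont=0.0000 → 0.0000 [wait]  node(5,4) S=162.1747 payoff=0.0000 vs cont=0.0000 → 0.0000 [wait]  node(5,5) S=198.1158 payoff=0.0000 vs cont=0.0000 → 0.0000 [wait]  ⇒ S*(5)=-
t_4: node(4,0) S=80.4836 payoff=7.7164 vs cont=11.0630 → 11.0630 [wait]  node(4,1) S=98.3203 payoff=0.0000 vs cont=3.4970 → 3.4970 [wait]  node(4,2) S=120.1100 payoff=0.0000 vs cont=0.5132 → 0.5132 [wait]  node(4,3) S=146.7287 payoff=0.0000 vs cont=0.0000 → 0.0000 [wait]  node(4,4) S=179.2467 payoff=0.0000 vs cont=0.0000 → 0.0000 [wait]  ⇒ S*(4)=-
t_3: node(3,0) S=88.9560 payoff=0.0000 vs cont=7.3283 → 7.3283 [wait]  node(3,1) S=108.6704 payoff=0.0000 vs cont=2.0268 → 2.0268 [wait]  node(3,2) S=132.7539 payoff=0.0000 vs cont=0.2606 → 0.2606 [wait]  node(3,3) S=162.1747 payoff=0.0000 vs cont=0.0000 → 0.0000 [wait]  ⇒ S*(3)=-
t_2: node(2,0) S=98.3203 payoff=0.0000 vs cont=4.7127 → 4.7127 [wait]  node(2,1) S=120.1100 payoff=0.0000 vs cont=1.1567 → 1.1567 [wait]  node(2,2) S=146.7287 payoff=0.0000 vs cont=0.1323 → 0.1323 [wait]  ⇒ S*(2)=-
t_1: node(1,0) S=108.6704 payoff=0.0000 vs cont=2.9589 → 2.9589 [wait]  node(1,1) S=132.7539 payoff=0.0000 vs cont=0.6521 → 0.6521 [wait]  ⇒ S*(1)=-
t_0: node(0,0) S=120.1100 payoff=0.0000 vs cont=1.8215 → 1.8215 [wait]  ⇒ S*(0)=-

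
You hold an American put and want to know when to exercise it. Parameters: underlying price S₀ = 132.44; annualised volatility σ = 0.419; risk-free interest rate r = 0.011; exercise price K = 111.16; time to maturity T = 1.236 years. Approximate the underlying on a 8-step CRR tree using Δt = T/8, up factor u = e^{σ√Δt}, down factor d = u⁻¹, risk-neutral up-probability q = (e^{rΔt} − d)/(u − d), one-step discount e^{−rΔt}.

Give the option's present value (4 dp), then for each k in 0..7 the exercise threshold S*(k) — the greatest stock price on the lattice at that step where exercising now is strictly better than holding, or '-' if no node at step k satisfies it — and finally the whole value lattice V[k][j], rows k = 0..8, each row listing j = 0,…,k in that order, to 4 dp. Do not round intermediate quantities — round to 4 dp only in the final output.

price = 13.3619
boundary = - - - - - 58.1287 68.5356 80.8057
tree:
13.3619
18.7451 7.1937
25.6010 10.8961 2.9442
33.8892 16.1228 4.8998 0.6965
43.2691 23.1806 8.0307 1.3019 0.0000
53.0313 32.1534 12.9030 2.4333 0.0000 0.0000
61.8580 42.6244 20.1784 4.5479 0.0000 0.0000 0.0000
69.3444 53.0313 30.3543 8.5003 0.0000 0.0000 0.0000 0.0000
75.6939 61.8580 42.6244 15.8875 0.0000 0.0000 0.0000 0.0000 0.0000

Δt=0.15450  u=1.17903  d=0.84815  q=0.46406  discount=0.99830
step 8 (expiry): payoffs max(K−S,0) = 75.6939 61.8580 42.6244 15.8875 0.0000 0.0000 0.0000 0.0000 0.0000
step 7: (k=7,j=0): S=41.8156, (K−S)⁺=69.3444, hold=69.1556 ⇒ V=69.3444 exercise | (k=7,j=1): S=58.1287, (K−S)⁺=53.0313, hold=52.8426 ⇒ V=53.0313 exercise | (k=7,j=2): S=80.8057, (K−S)⁺=30.3543, hold=30.1656 ⇒ V=30.3543 exercise | (k=7,j=3): S=112.3294, (K−S)⁺=0.0000, hold=8.5003 ⇒ V=8.5003 continue | (k=7,j=4): S=156.1511, (K−S)⁺=0.0000, hold=0.0000 ⇒ V=0.0000 continue | (k=7,j=5): S=217.0683, (K−S)⁺=0.0000, hold=0.0000 ⇒ V=0.0000 continue | (k=7,j=6): S=301.7505, (K−S)⁺=0.0000, hold=0.0000 ⇒ V=0.0000 continue | (k=7,j=7): S=419.4687, (K−S)⁺=0.0000, hold=0.0000 ⇒ V=0.0000 continue  boundary S*=80.8057
step 6: (k=6,j=0): S=49.3020, (K−S)⁺=61.8580, hold=61.6692 ⇒ V=61.8580 exercise | (k=6,j=1): S=68.5356, (K−S)⁺=42.6244, hold=42.4357 ⇒ V=42.6244 exercise | (k=6,j=2): S=95.2725, (K−S)⁺=15.8875, hold=20.1784 ⇒ V=20.1784 continue | (k=6,j=3): S=132.4400, (K−S)⁺=0.0000, hold=4.5479 ⇒ V=4.5479 continue | (k=6,j=4): S=184.1072, (K−S)⁺=0.0000, hold=0.0000 ⇒ V=0.0000 continue | (k=6,j=5): S=255.9306, (K−S)⁺=0.0000, hold=0.0000 ⇒ V=0.0000 continue | (k=6,j=6): S=355.7737, (K−S)⁺=0.0000, hold=0.0000 ⇒ V=0.0000 continue  boundary S*=68.5356
step 5: (k=5,j=0): S=58.1287, (K−S)⁺=53.0313, hold=52.8426 ⇒ V=53.0313 exercise | (k=5,j=1): S=80.8057, (K−S)⁺=30.3543, hold=32.1534 ⇒ V=32.1534 continue | (k=5,j=2): S=112.3294, (K−S)⁺=0.0000, hold=12.9030 ⇒ V=12.9030 continue | (k=5,j=3): S=156.1511, (K−S)⁺=0.0000, hold=2.4333 ⇒ V=2.4333 continue | (k=5,j=4): S=217.0683, (K−S)⁺=0.0000, hold=0.0000 ⇒ V=0.0000 continue | (k=5,j=5): S=301.7505, (K−S)⁺=0.0000, hold=0.0000 ⇒ V=0.0000 continue  boundary S*=58.1287
step 4: (k=4,j=0): S=68.5356, (K−S)⁺=42.6244, hold=43.2691 ⇒ V=43.2691 continue | (k=4,j=1): S=95.2725, (K−S)⁺=15.8875, hold=23.1806 ⇒ V=23.1806 continue | (k=4,j=2): S=132.4400, (K−S)⁺=0.0000, hold=8.0307 ⇒ V=8.0307 continue | (k=4,j=3): S=184.1072, (K−S)⁺=0.0000, hold=1.3019 ⇒ V=1.3019 continue | (k=4,j=4): S=255.9306, (K−S)⁺=0.0000, hold=0.0000 ⇒ V=0.0000 continue  boundary S*=-
step 3: (k=3,j=0): S=80.8057, (K−S)⁺=30.3543, hold=33.8892 ⇒ V=33.8892 continue | (k=3,j=1): S=112.3294, (K−S)⁺=0.0000, hold=16.1228 ⇒ V=16.1228 continue | (k=3,j=2): S=156.1511, (K−S)⁺=0.0000, hold=4.8998 ⇒ V=4.8998 continue | (k=3,j=3): S=217.0683, (K−S)⁺=0.0000, hold=0.6965 ⇒ V=0.6965 continue  boundary S*=-
step 2: (k=2,j=0): S=95.2725, (K−S)⁺=15.8875, hold=25.6010 ⇒ V=25.6010 continue | (k=2,j=1): S=132.4400, (K−S)⁺=0.0000, hold=10.8961 ⇒ V=10.8961 continue | (k=2,j=2): S=184.1072, (K−S)⁺=0.0000, hold=2.9442 ⇒ V=2.9442 continue  boundary S*=-
step 1: (k=1,j=0): S=112.3294, (K−S)⁺=0.0000, hold=18.7451 ⇒ V=18.7451 continue | (k=1,j=1): S=156.1511, (K−S)⁺=0.0000, hold=7.1937 ⇒ V=7.1937 continue  boundary S*=-
step 0: (k=0,j=0): S=132.4400, (K−S)⁺=0.0000, hold=13.3619 ⇒ V=13.3619 continue  boundary S*=-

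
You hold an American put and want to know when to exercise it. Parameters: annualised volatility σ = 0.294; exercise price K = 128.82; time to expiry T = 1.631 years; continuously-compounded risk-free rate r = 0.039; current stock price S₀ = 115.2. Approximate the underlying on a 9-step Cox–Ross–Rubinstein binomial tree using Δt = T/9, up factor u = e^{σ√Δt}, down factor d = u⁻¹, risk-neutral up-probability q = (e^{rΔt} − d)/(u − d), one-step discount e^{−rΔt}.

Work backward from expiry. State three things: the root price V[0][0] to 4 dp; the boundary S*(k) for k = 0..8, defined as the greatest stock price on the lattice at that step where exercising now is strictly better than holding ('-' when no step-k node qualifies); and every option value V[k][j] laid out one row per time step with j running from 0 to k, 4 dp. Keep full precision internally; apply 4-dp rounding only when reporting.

Δt=0.18122  u=1.13333  d=0.88236  q=0.49701  discount=0.99296
step 9 (expiry): payoffs max(K−S,0) = 91.4726 80.8500 67.2061 49.6814 27.1723 0.0000 0.0000 0.0000 0.0000 0.0000
step 8: (k=8,j=0): S=42.3267, (K−S)⁺=86.4933, hold=85.5860 ⇒ V=86.4933 exercise | (k=8,j=1): S=54.3656, (K−S)⁺=74.4544, hold=73.5472 ⇒ V=74.4544 exercise | (k=8,j=2): S=69.8286, (K−S)⁺=58.9914, hold=58.0841 ⇒ V=58.9914 exercise | (k=8,j=3): S=89.6898, (K−S)⁺=39.1302, hold=38.2230 ⇒ V=39.1302 exercise | (k=8,j=4): S=115.2000, (K−S)⁺=13.6200, hold=13.5710 ⇒ V=13.6200 exercise | (k=8,j=5): S=147.9660, (K−S)⁺=0.0000, hold=0.0000 ⇒ V=0.0000 continue | (k=8,j=6): S=190.0515, (K−S)⁺=0.0000, hold=0.0000 ⇒ V=0.0000 continue | (k=8,j=7): S=244.1074, (K−S)⁺=0.0000, hold=0.0000 ⇒ V=0.0000 continue | (k=8,j=8): S=313.5381, (K−S)⁺=0.0000, hold=0.0000 ⇒ V=0.0000 continue  boundary S*=115.2000
step 7: (k=7,j=0): S=47.9700, (K−S)⁺=80.8500, hold=79.9428 ⇒ V=80.8500 exercise | (k=7,j=1): S=61.6139, (K−S)⁺=67.2061, hold=66.2988 ⇒ V=67.2061 exercise | (k=7,j=2): S=79.1386, (K−S)⁺=49.6814, hold=48.7742 ⇒ V=49.6814 exercise | (k=7,j=3): S=101.6477, (K−S)⁺=27.1723, hold=26.2650 ⇒ V=27.1723 exercise | (k=7,j=4): S=130.5591, (K−S)⁺=0.0000, hold=6.8024 ⇒ V=6.8024 continue | (k=7,j=5): S=167.6937, (K−S)⁺=0.0000, hold=0.0000 ⇒ V=0.0000 continue | (k=7,j=6): S=215.3903, (K−S)⁺=0.0000, hold=0.0000 ⇒ V=0.0000 continue | (k=7,j=7): S=276.6531, (K−S)⁺=0.0000, hold=0.0000 ⇒ V=0.0000 continue  boundary S*=101.6477
step 6: (k=6,j=0): S=54.3656, (K−S)⁺=74.4544, hold=73.5472 ⇒ V=74.4544 exercise | (k=6,j=1): S=69.8286, (K−S)⁺=58.9914, hold=58.0841 ⇒ V=58.9914 exercise | (k=6,j=2): S=89.6898, (K−S)⁺=39.1302, hold=38.2230 ⇒ V=39.1302 exercise | (k=6,j=3): S=115.2000, (K−S)⁺=13.6200, hold=16.9281 ⇒ V=16.9281 continue | (k=6,j=4): S=147.9660, (K−S)⁺=0.0000, hold=3.3974 ⇒ V=3.3974 continue | (k=6,j=5): S=190.0515, (K−S)⁺=0.0000, hold=0.0000 ⇒ V=0.0000 continue | (k=6,j=6): S=244.1074, (K−S)⁺=0.0000, hold=0.0000 ⇒ V=0.0000 continue  boundary S*=89.6898
step 5: (k=5,j=0): S=61.6139, (K−S)⁺=67.2061, hold=66.2988 ⇒ V=67.2061 exercise | (k=5,j=1): S=79.1386, (K−S)⁺=49.6814, hold=48.7742 ⇒ V=49.6814 exercise | (k=5,j=2): S=101.6477, (K−S)⁺=27.1723, hold=27.8976 ⇒ V=27.8976 continue | (k=5,j=3): S=130.5591, (K−S)⁺=0.0000, hold=10.1313 ⇒ V=10.1313 continue | (k=5,j=4): S=167.6937, (K−S)⁺=0.0000, hold=1.6968 ⇒ V=1.6968 continue | (k=5,j=5): S=215.3903, (K−S)⁺=0.0000, hold=0.0000 ⇒ V=0.0000 continue  boundary S*=79.1386
step 4: (k=4,j=0): S=69.8286, (K−S)⁺=58.9914, hold=58.0841 ⇒ V=58.9914 exercise | (k=4,j=1): S=89.6898, (K−S)⁺=39.1302, hold=38.5809 ⇒ V=39.1302 exercise | (k=4,j=2): S=115.2000, (K−S)⁺=13.6200, hold=18.9332 ⇒ V=18.9332 continue | (k=4,j=3): S=147.9660, (K−S)⁺=0.0000, hold=5.8974 ⇒ V=5.8974 continue | (k=4,j=4): S=190.0515, (K−S)⁺=0.0000, hold=0.8475 ⇒ V=0.8475 continue  boundary S*=89.6898
step 3: (k=3,j=0): S=79.1386, (K−S)⁺=49.6814, hold=48.7742 ⇒ V=49.6814 exercise | (k=3,j=1): S=101.6477, (K−S)⁺=27.1723, hold=28.8872 ⇒ V=28.8872 continue | (k=3,j=2): S=130.5591, (K−S)⁺=0.0000, hold=12.3666 ⇒ V=12.3666 continue | (k=3,j=3): S=167.6937, (K−S)⁺=0.0000, hold=3.3637 ⇒ V=3.3637 continue  boundary S*=79.1386
step 2: (k=2,j=0): S=89.6898, (K−S)⁺=39.1302, hold=39.0693 ⇒ V=39.1302 exercise | (k=2,j=1): S=115.2000, (K−S)⁺=13.6200, hold=20.5306 ⇒ V=20.5306 continue | (k=2,j=2): S=147.9660, (K−S)⁺=0.0000, hold=7.8364 ⇒ V=7.8364 continue  boundary S*=89.6898
step 1: (k=1,j=0): S=101.6477, (K−S)⁺=27.1723, hold=29.6755 ⇒ V=29.6755 continue | (k=1,j=1): S=130.5591, (K−S)⁺=0.0000, hold=14.1213 ⇒ V=14.1213 continue  boundary S*=-
step 0: (k=0,j=0): S=115.2000, (K−S)⁺=13.6200, hold=21.7903 ⇒ V=21.7903 continue  boundary S*=-

price = 21.7903
boundary = - - 89.6898 79.1386 89.6898 79.1386 89.6898 101.6477 115.2000
tree:
21.7903
29.6755 14.1213
39.1302 20.5306 7.8364
49.6814 28.8872 12.3666 3.3637
58.9914 39.1302 18.9332 5.8974 0.8475
67.2061 49.6814 27.8976 10.1313 1.6968 0.0000
74.4544 58.9914 39.1302 16.9281 3.3974 0.0000 0.0000
80.8500 67.2061 49.6814 27.1723 6.8024 0.0000 0.0000 0.0000
86.4933 74.4544 58.9914 39.1302 13.6200 0.0000 0.0000 0.0000 0.0000
91.4726 80.8500 67.2061 49.6814 27.1723 0.0000 0.0000 0.0000 0.0000 0.0000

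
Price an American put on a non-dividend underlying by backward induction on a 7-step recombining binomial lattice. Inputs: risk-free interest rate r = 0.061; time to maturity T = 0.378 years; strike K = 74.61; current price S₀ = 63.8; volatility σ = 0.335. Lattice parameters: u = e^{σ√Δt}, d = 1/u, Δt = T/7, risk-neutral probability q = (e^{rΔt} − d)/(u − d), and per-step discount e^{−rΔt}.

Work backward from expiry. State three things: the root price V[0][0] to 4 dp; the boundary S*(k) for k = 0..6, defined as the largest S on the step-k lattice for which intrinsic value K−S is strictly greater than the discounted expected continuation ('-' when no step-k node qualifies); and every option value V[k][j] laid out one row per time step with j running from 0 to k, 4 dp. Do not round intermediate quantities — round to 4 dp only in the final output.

price = 11.8913
boundary = - - 54.6014 59.0218 54.6014 59.0218 63.8000
tree:
11.8913
15.6981 8.1887
20.0086 11.5204 4.9337
24.0979 15.5882 7.5561 2.3616
27.8810 20.0086 11.1276 4.0589 0.6915
31.3807 24.0979 15.5882 6.7707 1.3923 0.0000
34.6183 27.8810 20.0086 10.8100 2.8035 0.0000 0.0000
37.6135 31.3807 24.0979 15.5882 5.6449 0.0000 0.0000 0.0000

Δt=0.05400, u=1.08096, d=0.92511, q=0.50172, disc=e^(-rΔt)=0.99671
k=7 terminal: V=max(K-S,0) → 37.6135 31.3807 24.0979 15.5882 5.6449 0.0000 0.0000 0.0000
k=6: j=0 S=39.9917 intr=34.6183 cont=34.3730 V=34.6183[EX]; j=1 S=46.7290 intr=27.8810 cont=27.6356 V=27.8810[EX]; j=2 S=54.6014 intr=20.0086 cont=19.7633 V=20.0086[EX]; j=3 S=63.8000 intr=10.8100 cont=10.5646 V=10.8100[EX]; j=4 S=74.5483 intr=0.0617 cont=2.8035 V=2.8035[hold]; j=5 S=87.1073 intr=0.0000 cont=0.0000 V=0.0000[hold]; j=6 S=101.7822 intr=0.0000 cont=0.0000 V=0.0000[hold]  S*(6)=63.8000
k=5: j=0 S=43.2293 intr=31.3807 cont=31.1353 V=31.3807[EX]; j=1 S=50.5121 intr=24.0979 cont=23.8526 V=24.0979[EX]; j=2 S=59.0218 intr=15.5882 cont=15.3429 V=15.5882[EX]; j=3 S=68.9651 intr=5.6449 cont=6.7707 V=6.7707[hold]; j=4 S=80.5835 intr=0.0000 cont=1.3923 V=1.3923[hold]; j=5 S=94.1593 intr=0.0000 cont=0.0000 V=0.0000[hold]  S*(5)=59.0218
k=4: j=0 S=46.7290 intr=27.8810 cont=27.6356 V=27.8810[EX]; j=1 S=54.6014 intr=20.0086 cont=19.7633 V=20.0086[EX]; j=2 S=63.8000 intr=10.8100 cont=11.1276 V=11.1276[hold]; j=3 S=74.5483 intr=0.0617 cont=4.0589 V=4.0589[hold]; j=4 S=87.1073 intr=0.0000 cont=0.6915 V=0.6915[hold]  S*(4)=54.6014
k=3: j=0 S=50.5121 intr=24.0979 cont=23.8526 V=24.0979[EX]; j=1 S=59.0218 intr=15.5882 cont=15.5017 V=15.5882[EX]; j=2 S=68.9651 intr=5.6449 cont=7.5561 V=7.5561[hold]; j=3 S=80.5835 intr=0.0000 cont=2.3616 V=2.3616[hold]  S*(3)=59.0218
k=2: j=0 S=54.6014 intr=20.0086 cont=19.7633 V=20.0086[EX]; j=1 S=63.8000 intr=10.8100 cont=11.5204 V=11.5204[hold]; j=2 S=74.5483 intr=0.0617 cont=4.9337 V=4.9337[hold]  S*(2)=54.6014
k=1: j=0 S=59.0218 intr=15.5882 cont=15.6981 V=15.6981[hold]; j=1 S=68.9651 intr=5.6449 cont=8.1887 V=8.1887[hold]  S*(1)=-
k=0: j=0 S=63.8000 intr=10.8100 cont=11.8913 V=11.8913[hold]  S*(0)=-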